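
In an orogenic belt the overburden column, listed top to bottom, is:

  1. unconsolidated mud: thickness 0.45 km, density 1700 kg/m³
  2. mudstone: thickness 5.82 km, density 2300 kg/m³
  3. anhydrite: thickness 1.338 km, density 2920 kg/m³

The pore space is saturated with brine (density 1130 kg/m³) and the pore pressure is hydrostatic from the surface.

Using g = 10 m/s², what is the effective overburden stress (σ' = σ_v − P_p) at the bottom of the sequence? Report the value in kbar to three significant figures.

Overburden (lithostatic) stress σ_v:
unconsolidated mud: 1700 kg/m³ × 10 m/s² × 450 m = 7.650×10^6 Pa = 7.650 MPa
mudstone: 2300 kg/m³ × 10 m/s² × 5820 m = 1.339×10^8 Pa = 133.9 MPa
anhydrite: 2920 kg/m³ × 10 m/s² × 1338 m = 3.907×10^7 Pa = 39.07 MPa
Total = 7.650 + 133.9 + 39.07 = 180.58 MPa
Pore pressure P_p = 1130 kg/m³ × 10 m/s² × 7608 m = 8.597×10^7 Pa = 85.97 MPa
Effective stress σ' = σ_v − P_p = 180.6 − 85.97 = 94.609 MPa = 0.94609 kbar

0.946 kbar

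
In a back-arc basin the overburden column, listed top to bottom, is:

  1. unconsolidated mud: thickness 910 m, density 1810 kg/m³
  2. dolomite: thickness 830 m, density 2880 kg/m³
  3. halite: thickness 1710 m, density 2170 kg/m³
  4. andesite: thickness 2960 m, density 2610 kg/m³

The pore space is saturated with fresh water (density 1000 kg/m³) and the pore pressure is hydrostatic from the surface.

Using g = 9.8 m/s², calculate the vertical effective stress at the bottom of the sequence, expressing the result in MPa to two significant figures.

Overburden (lithostatic) stress σ_v:
unconsolidated mud: 1810 kg/m³ × 9.8 m/s² × 910 m = 1.614×10^7 Pa = 16.14 MPa
dolomite: 2880 kg/m³ × 9.8 m/s² × 830 m = 2.343×10^7 Pa = 23.43 MPa
halite: 2170 kg/m³ × 9.8 m/s² × 1710 m = 3.636×10^7 Pa = 36.36 MPa
andesite: 2610 kg/m³ × 9.8 m/s² × 2960 m = 7.571×10^7 Pa = 75.71 MPa
Total = 16.14 + 23.43 + 36.36 + 75.71 = 151.64 MPa
Pore pressure P_p = 1000 kg/m³ × 9.8 m/s² × 6410 m = 6.282×10^7 Pa = 62.82 MPa
Effective stress σ' = σ_v − P_p = 151.6 − 62.82 = 88.825 MPa

89 MPa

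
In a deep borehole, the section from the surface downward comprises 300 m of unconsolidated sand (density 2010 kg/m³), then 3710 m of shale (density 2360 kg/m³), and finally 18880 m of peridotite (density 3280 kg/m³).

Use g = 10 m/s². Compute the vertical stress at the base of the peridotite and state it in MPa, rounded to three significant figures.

unconsolidated sand: 2010 kg/m³ × 10 m/s² × 300 m = 6.030×10^6 Pa = 6.030 MPa
shale: 2360 kg/m³ × 10 m/s² × 3710 m = 8.756×10^7 Pa = 87.56 MPa
peridotite: 3280 kg/m³ × 10 m/s² × 18880 m = 6.193×10^8 Pa = 619.3 MPa
Total = 6.030 + 87.56 + 619.3 = 712.85 MPa

713 MPa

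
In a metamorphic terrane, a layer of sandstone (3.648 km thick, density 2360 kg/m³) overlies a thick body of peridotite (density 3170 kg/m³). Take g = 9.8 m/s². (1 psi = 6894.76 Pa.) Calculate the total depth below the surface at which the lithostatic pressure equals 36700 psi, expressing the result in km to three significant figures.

9.08 km

Pressure at base of upper layers: 2360×9.8×3648 = 8.437×10^7 Pa = 12237 psi
Remaining pressure to be supplied by peridotite: 2.530×10^8 − 8.437×10^7 = 1.687×10^8 Pa
Additional depth in peridotite = 1.687×10^8 Pa / (3170 kg/m³ × 9.8 m/s²) = 5429.3 m
Total depth = 3648 m + 5429.3 m = 9077.3 m
= 9.0773 km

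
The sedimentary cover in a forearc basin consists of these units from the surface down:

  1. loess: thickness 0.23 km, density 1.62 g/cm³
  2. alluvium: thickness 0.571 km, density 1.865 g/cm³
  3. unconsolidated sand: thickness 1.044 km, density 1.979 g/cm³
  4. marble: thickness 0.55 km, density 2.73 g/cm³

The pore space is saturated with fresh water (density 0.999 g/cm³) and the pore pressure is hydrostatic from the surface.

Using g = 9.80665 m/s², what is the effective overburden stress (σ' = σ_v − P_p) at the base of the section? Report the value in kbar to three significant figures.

0.256 kbar

Overburden (lithostatic) stress σ_v:
loess: 1620 kg/m³ × 9.80665 m/s² × 230 m = 3.654×10^6 Pa = 3.654 MPa
alluvium: 1865 kg/m³ × 9.80665 m/s² × 571 m = 1.044×10^7 Pa = 10.44 MPa
unconsolidated sand: 1979 kg/m³ × 9.80665 m/s² × 1044 m = 2.026×10^7 Pa = 20.26 MPa
marble: 2730 kg/m³ × 9.80665 m/s² × 550 m = 1.472×10^7 Pa = 14.72 MPa
Total = 3.654 + 10.44 + 20.26 + 14.72 = 49.083 MPa
Pore pressure P_p = 999 kg/m³ × 9.80665 m/s² × 2395 m = 2.346×10^7 Pa = 23.46 MPa
Effective stress σ' = σ_v − P_p = 49.08 − 23.46 = 25.620 MPa = 0.25620 kbar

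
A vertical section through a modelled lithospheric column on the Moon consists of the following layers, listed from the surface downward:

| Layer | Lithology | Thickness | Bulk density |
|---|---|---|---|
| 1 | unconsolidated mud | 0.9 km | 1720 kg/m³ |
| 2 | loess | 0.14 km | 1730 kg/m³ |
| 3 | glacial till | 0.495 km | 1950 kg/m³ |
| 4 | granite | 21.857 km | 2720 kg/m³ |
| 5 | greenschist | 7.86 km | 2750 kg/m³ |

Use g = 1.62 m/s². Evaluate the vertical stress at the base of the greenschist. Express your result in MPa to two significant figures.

unconsolidated mud: 1720 kg/m³ × 1.62 m/s² × 900 m = 2.508×10^6 Pa = 2.508 MPa
loess: 1730 kg/m³ × 1.62 m/s² × 140 m = 3.924×10^5 Pa = 0.3924 MPa
glacial till: 1950 kg/m³ × 1.62 m/s² × 495 m = 1.564×10^6 Pa = 1.564 MPa
granite: 2720 kg/m³ × 1.62 m/s² × 21857 m = 9.631×10^7 Pa = 96.31 MPa
greenschist: 2750 kg/m³ × 1.62 m/s² × 7860 m = 3.502×10^7 Pa = 35.02 MPa
Total = 2.508 + 0.3924 + 1.564 + 96.31 + 35.02 = 135.79 MPa

140 MPa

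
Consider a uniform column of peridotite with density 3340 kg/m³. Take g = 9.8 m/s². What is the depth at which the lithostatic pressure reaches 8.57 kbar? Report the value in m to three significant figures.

26200 m

h = P/(ρg) = 8.57 kbar / (3340 kg/m³ × 9.8 m/s²) = 8.570×10^8 Pa / 32732 Pa/m = 26182 m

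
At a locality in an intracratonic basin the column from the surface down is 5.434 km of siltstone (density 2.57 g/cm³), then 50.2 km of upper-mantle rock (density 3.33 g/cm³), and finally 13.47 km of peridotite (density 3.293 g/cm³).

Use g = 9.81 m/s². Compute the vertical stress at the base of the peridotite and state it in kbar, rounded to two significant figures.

siltstone: 2570 kg/m³ × 9.81 m/s² × 5434 m = 1.370×10^8 Pa = 1.370 kbar
upper-mantle rock: 3330 kg/m³ × 9.81 m/s² × 50200 m = 1.640×10^9 Pa = 16.40 kbar
peridotite: 3293 kg/m³ × 9.81 m/s² × 13470 m = 4.351×10^8 Pa = 4.351 kbar
Total = 1.370 + 16.40 + 4.351 = 22.120 kbar

22 kbar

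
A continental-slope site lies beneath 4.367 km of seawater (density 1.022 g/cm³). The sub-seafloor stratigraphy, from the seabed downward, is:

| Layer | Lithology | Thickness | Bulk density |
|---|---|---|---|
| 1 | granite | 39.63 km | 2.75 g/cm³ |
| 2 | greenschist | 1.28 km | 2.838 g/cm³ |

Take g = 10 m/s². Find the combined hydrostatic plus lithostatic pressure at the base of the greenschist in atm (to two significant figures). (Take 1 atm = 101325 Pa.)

seawater: 1022 kg/m³ × 10 m/s² × 4367 m = 4.463×10^7 Pa = 440.5 atm
granite: 2750 kg/m³ × 10 m/s² × 39630 m = 1.090×10^9 Pa = 10756 atm
greenschist: 2838 kg/m³ × 10 m/s² × 1280 m = 3.633×10^7 Pa = 358.5 atm
Total = 440.5 + 10756 + 358.5 = 11555 atm

12000 atm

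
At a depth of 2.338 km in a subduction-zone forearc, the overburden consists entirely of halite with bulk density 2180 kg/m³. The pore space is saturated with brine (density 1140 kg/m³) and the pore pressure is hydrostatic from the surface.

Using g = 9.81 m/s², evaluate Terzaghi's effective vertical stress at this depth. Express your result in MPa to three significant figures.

Overburden (lithostatic) stress σ_v:
halite: 2180 kg/m³ × 9.81 m/s² × 2338 m = 5.000×10^7 Pa = 50.00 MPa
Pore pressure P_p = 1140 kg/m³ × 9.81 m/s² × 2338 m = 2.615×10^7 Pa = 26.15 MPa
Effective stress σ' = σ_v − P_p = 50.00 − 26.15 = 23.853 MPa

23.9 MPa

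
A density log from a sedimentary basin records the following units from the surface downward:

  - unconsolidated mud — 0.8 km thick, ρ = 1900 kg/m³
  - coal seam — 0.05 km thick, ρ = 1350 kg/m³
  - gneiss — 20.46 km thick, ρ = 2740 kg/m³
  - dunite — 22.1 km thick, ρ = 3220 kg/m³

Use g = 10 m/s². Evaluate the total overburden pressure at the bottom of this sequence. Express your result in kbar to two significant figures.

13 kbar

unconsolidated mud: 1900 kg/m³ × 10 m/s² × 800 m = 1.520×10^7 Pa = 0.1520 kbar
coal seam: 1350 kg/m³ × 10 m/s² × 50 m = 6.750×10^5 Pa = 6.750×10^-3 kbar
gneiss: 2740 kg/m³ × 10 m/s² × 20460 m = 5.606×10^8 Pa = 5.606 kbar
dunite: 3220 kg/m³ × 10 m/s² × 22100 m = 7.116×10^8 Pa = 7.116 kbar
Total = 0.1520 + 6.750×10^-3 + 5.606 + 7.116 = 12.881 kbar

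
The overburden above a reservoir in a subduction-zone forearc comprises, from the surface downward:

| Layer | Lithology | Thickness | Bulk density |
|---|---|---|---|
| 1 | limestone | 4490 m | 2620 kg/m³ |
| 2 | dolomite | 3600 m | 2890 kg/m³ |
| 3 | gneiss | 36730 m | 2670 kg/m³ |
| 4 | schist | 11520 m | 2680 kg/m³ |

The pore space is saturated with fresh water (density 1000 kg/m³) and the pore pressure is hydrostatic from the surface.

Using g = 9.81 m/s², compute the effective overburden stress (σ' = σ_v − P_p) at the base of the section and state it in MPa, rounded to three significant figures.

930 MPa

Overburden (lithostatic) stress σ_v:
limestone: 2620 kg/m³ × 9.81 m/s² × 4490 m = 1.154×10^8 Pa = 115.4 MPa
dolomite: 2890 kg/m³ × 9.81 m/s² × 3600 m = 1.021×10^8 Pa = 102.1 MPa
gneiss: 2670 kg/m³ × 9.81 m/s² × 36730 m = 9.621×10^8 Pa = 962.1 MPa
schist: 2680 kg/m³ × 9.81 m/s² × 11520 m = 3.029×10^8 Pa = 302.9 MPa
Total = 115.4 + 102.1 + 962.1 + 302.9 = 1482.4 MPa
Pore pressure P_p = 1000 kg/m³ × 9.81 m/s² × 56340 m = 5.527×10^8 Pa = 552.7 MPa
Effective stress σ' = σ_v − P_p = 1482 − 552.7 = 929.70 MPa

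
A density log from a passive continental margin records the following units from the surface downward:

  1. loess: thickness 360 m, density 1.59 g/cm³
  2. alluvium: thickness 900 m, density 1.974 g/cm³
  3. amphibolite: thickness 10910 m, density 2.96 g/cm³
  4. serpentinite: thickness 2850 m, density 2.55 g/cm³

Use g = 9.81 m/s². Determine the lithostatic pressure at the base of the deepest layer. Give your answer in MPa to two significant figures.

loess: 1590 kg/m³ × 9.81 m/s² × 360 m = 5.615×10^6 Pa = 5.615 MPa
alluvium: 1974 kg/m³ × 9.81 m/s² × 900 m = 1.743×10^7 Pa = 17.43 MPa
amphibolite: 2960 kg/m³ × 9.81 m/s² × 10910 m = 3.168×10^8 Pa = 316.8 MPa
serpentinite: 2550 kg/m³ × 9.81 m/s² × 2850 m = 7.129×10^7 Pa = 71.29 MPa
Total = 5.615 + 17.43 + 316.8 + 71.29 = 411.14 MPa

410 MPa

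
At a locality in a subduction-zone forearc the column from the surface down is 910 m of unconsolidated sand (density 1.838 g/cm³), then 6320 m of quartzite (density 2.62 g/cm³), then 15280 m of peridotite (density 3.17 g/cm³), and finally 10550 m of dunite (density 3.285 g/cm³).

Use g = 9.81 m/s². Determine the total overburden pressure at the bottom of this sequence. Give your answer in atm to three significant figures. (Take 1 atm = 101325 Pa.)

9810 atm

unconsolidated sand: 1838 kg/m³ × 9.81 m/s² × 910 m = 1.641×10^7 Pa = 161.9 atm
quartzite: 2620 kg/m³ × 9.81 m/s² × 6320 m = 1.624×10^8 Pa = 1603 atm
peridotite: 3170 kg/m³ × 9.81 m/s² × 15280 m = 4.752×10^8 Pa = 4690 atm
dunite: 3285 kg/m³ × 9.81 m/s² × 10550 m = 3.400×10^8 Pa = 3355 atm
Total = 161.9 + 1603 + 4690 + 3355 = 9810.0 atm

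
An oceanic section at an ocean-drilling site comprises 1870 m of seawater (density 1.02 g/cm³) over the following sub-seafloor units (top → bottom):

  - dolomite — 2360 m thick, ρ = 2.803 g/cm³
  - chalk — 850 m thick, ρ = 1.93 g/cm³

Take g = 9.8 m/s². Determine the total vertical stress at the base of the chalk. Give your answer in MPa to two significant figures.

100 MPa

seawater: 1020 kg/m³ × 9.8 m/s² × 1870 m = 1.869×10^7 Pa = 18.69 MPa
dolomite: 2803 kg/m³ × 9.8 m/s² × 2360 m = 6.483×10^7 Pa = 64.83 MPa
chalk: 1930 kg/m³ × 9.8 m/s² × 850 m = 1.608×10^7 Pa = 16.08 MPa
Total = 18.69 + 64.83 + 16.08 = 99.597 MPa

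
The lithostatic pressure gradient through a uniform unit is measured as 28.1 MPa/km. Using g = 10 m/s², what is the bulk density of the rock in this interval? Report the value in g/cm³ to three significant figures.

ρ = (dP/dz)/g = 28.1 MPa/km / 10 m/s² = 28100 Pa/m / 10 m/s² = 2810.0 kg/m³
= 2.810 g/cm³

2.81 g/cm³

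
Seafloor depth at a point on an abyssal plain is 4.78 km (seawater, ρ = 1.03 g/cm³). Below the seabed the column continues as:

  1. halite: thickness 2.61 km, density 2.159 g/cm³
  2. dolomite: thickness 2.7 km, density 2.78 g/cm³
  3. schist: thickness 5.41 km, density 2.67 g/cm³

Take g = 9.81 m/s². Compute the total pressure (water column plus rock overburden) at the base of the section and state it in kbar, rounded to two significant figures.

seawater: 1030 kg/m³ × 9.81 m/s² × 4780 m = 4.830×10^7 Pa = 0.4830 kbar
halite: 2159 kg/m³ × 9.81 m/s² × 2610 m = 5.528×10^7 Pa = 0.5528 kbar
dolomite: 2780 kg/m³ × 9.81 m/s² × 2700 m = 7.363×10^7 Pa = 0.7363 kbar
schist: 2670 kg/m³ × 9.81 m/s² × 5410 m = 1.417×10^8 Pa = 1.417 kbar
Total = 0.4830 + 0.5528 + 0.7363 + 1.417 = 3.1891 kbar

3.2 kbar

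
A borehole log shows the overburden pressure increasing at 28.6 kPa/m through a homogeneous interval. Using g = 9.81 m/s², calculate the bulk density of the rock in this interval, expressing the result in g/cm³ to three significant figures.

2.92 g/cm³

ρ = (dP/dz)/g = 28.6 kPa/m / 9.81 m/s² = 28600 Pa/m / 9.81 m/s² = 2915.4 kg/m³
= 2.915 g/cm³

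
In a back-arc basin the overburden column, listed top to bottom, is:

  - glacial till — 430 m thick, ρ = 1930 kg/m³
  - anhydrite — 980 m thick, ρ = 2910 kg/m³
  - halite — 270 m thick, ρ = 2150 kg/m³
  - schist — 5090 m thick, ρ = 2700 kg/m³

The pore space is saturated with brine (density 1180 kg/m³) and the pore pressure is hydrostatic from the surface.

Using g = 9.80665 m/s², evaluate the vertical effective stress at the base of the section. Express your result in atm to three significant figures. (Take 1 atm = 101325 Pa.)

969 atm

Overburden (lithostatic) stress σ_v:
glacial till: 1930 kg/m³ × 9.80665 m/s² × 430 m = 8.139×10^6 Pa = 8.139 MPa
anhydrite: 2910 kg/m³ × 9.80665 m/s² × 980 m = 2.797×10^7 Pa = 27.97 MPa
halite: 2150 kg/m³ × 9.80665 m/s² × 270 m = 5.693×10^6 Pa = 5.693 MPa
schist: 2700 kg/m³ × 9.80665 m/s² × 5090 m = 1.348×10^8 Pa = 134.8 MPa
Total = 8.139 + 27.97 + 5.693 + 134.8 = 176.57 MPa
Pore pressure P_p = 1180 kg/m³ × 9.80665 m/s² × 6770 m = 7.834×10^7 Pa = 78.34 MPa
Effective stress σ' = σ_v − P_p = 176.6 − 78.34 = 98.229 MPa = 969.45 atm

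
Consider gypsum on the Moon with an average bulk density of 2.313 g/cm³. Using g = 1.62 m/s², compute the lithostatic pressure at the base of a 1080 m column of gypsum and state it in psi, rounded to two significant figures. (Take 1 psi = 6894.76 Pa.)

gypsum: 2313 kg/m³ × 1.62 m/s² × 1080 m = 4.047×10^6 Pa = 586.9 psi

590 psi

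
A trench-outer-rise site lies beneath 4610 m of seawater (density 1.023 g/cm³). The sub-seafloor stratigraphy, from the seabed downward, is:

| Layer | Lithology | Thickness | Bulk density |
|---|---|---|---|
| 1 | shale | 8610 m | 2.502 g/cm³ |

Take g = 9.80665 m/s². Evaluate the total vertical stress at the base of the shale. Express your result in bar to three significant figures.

seawater: 1023 kg/m³ × 9.80665 m/s² × 4610 m = 4.625×10^7 Pa = 462.5 bar
shale: 2502 kg/m³ × 9.80665 m/s² × 8610 m = 2.113×10^8 Pa = 2113 bar
Total = 462.5 + 2113 = 2575.1 bar

2580 bar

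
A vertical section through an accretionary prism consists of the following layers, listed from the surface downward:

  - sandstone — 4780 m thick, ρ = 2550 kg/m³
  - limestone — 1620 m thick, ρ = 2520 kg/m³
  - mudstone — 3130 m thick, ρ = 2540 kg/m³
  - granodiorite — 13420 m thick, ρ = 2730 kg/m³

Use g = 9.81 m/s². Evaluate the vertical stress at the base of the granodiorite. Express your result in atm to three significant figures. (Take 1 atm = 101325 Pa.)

sandstone: 2550 kg/m³ × 9.81 m/s² × 4780 m = 1.196×10^8 Pa = 1180 atm
limestone: 2520 kg/m³ × 9.81 m/s² × 1620 m = 4.005×10^7 Pa = 395.2 atm
mudstone: 2540 kg/m³ × 9.81 m/s² × 3130 m = 7.799×10^7 Pa = 769.7 atm
granodiorite: 2730 kg/m³ × 9.81 m/s² × 13420 m = 3.594×10^8 Pa = 3547 atm
Total = 1180 + 395.2 + 769.7 + 3547 = 5892.1 atm

5890 atm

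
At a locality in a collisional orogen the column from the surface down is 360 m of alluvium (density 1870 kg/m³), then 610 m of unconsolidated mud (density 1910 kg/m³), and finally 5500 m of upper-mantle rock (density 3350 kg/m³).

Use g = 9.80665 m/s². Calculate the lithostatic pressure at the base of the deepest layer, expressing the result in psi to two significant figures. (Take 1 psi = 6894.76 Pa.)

alluvium: 1870 kg/m³ × 9.80665 m/s² × 360 m = 6.602×10^6 Pa = 957.5 psi
unconsolidated mud: 1910 kg/m³ × 9.80665 m/s² × 610 m = 1.143×10^7 Pa = 1657 psi
upper-mantle rock: 3350 kg/m³ × 9.80665 m/s² × 5500 m = 1.807×10^8 Pa = 26207 psi
Total = 957.5 + 1657 + 26207 = 28821 psi

29000 psi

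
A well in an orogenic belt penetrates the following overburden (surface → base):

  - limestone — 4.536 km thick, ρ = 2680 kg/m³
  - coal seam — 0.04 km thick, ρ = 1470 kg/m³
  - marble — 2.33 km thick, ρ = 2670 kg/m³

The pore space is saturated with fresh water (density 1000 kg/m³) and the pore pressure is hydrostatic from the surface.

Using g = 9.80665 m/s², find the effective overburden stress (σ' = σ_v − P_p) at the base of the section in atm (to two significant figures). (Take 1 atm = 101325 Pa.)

Overburden (lithostatic) stress σ_v:
limestone: 2680 kg/m³ × 9.80665 m/s² × 4536 m = 1.192×10^8 Pa = 119.2 MPa
coal seam: 1470 kg/m³ × 9.80665 m/s² × 40 m = 5.766×10^5 Pa = 0.5766 MPa
marble: 2670 kg/m³ × 9.80665 m/s² × 2330 m = 6.101×10^7 Pa = 61.01 MPa
Total = 119.2 + 0.5766 + 61.01 = 180.80 MPa
Pore pressure P_p = 1000 kg/m³ × 9.80665 m/s² × 6906 m = 6.772×10^7 Pa = 67.72 MPa
Effective stress σ' = σ_v − P_p = 180.8 − 67.72 = 113.07 MPa = 1116.0 atm

1100 atm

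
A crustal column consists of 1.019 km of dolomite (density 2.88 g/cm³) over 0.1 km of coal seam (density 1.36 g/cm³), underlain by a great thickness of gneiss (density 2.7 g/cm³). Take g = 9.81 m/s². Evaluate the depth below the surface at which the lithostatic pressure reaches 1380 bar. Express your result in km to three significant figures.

5.19 km

Pressure at base of upper layers: 2880×9.81×1019 + 1360×9.81×100 = 3.012×10^7 Pa = 301.2 bar
Remaining pressure to be supplied by gneiss: 1.380×10^8 − 3.012×10^7 = 1.079×10^8 Pa
Additional depth in gneiss = 1.079×10^8 Pa / (2700 kg/m³ × 9.81 m/s²) = 4072.8 m
Total depth = 1119 m + 4072.8 m = 5191.8 m
= 5.1918 km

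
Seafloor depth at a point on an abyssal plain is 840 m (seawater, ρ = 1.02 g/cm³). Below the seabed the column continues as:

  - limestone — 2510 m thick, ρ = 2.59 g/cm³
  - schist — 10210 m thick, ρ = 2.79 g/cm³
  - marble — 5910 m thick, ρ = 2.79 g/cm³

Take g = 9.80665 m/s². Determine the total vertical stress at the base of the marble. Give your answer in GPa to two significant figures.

0.51 GPa

seawater: 1020 kg/m³ × 9.80665 m/s² × 840 m = 8.402×10^6 Pa = 8.402×10^-3 GPa
limestone: 2590 kg/m³ × 9.80665 m/s² × 2510 m = 6.375×10^7 Pa = 0.06375 GPa
schist: 2790 kg/m³ × 9.80665 m/s² × 10210 m = 2.794×10^8 Pa = 0.2794 GPa
marble: 2790 kg/m³ × 9.80665 m/s² × 5910 m = 1.617×10^8 Pa = 0.1617 GPa
Total = 8.402×10^-3 + 0.06375 + 0.2794 + 0.1617 = 0.51321 GPa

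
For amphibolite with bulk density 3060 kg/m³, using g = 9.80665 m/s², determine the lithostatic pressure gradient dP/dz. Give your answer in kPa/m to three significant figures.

dP/dz = ρg = 3060 kg/m³ × 9.80665 m/s² = 30008 Pa/m
= 30008 Pa/m × (1 kPa/m / 1000.0 Pa/m) = 30.008 kPa/m

30.0 kPa/m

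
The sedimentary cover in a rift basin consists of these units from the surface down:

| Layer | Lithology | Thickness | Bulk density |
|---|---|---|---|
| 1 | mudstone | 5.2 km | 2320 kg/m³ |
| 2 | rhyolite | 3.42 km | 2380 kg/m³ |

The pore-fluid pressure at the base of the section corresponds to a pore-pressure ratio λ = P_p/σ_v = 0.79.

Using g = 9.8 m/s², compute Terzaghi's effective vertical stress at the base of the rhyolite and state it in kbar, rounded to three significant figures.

Overburden (lithostatic) stress σ_v:
mudstone: 2320 kg/m³ × 9.8 m/s² × 5200 m = 1.182×10^8 Pa = 118.2 MPa
rhyolite: 2380 kg/m³ × 9.8 m/s² × 3420 m = 7.977×10^7 Pa = 79.77 MPa
Total = 118.2 + 79.77 = 198.00 MPa
Pore pressure P_p = λ·σ_v = 0.79 × 198.0 MPa = 156.4 MPa
Effective stress σ' = σ_v − P_p = 198.0 − 156.4 = 41.579 MPa = 0.41579 kbar

0.416 kbar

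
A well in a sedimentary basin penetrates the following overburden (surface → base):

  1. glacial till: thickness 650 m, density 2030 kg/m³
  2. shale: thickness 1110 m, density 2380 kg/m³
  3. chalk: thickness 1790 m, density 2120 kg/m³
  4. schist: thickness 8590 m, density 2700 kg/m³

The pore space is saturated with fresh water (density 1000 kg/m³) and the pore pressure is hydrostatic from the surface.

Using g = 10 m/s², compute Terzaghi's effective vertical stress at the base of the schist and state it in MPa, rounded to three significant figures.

Overburden (lithostatic) stress σ_v:
glacial till: 2030 kg/m³ × 10 m/s² × 650 m = 1.319×10^7 Pa = 13.20 MPa
shale: 2380 kg/m³ × 10 m/s² × 1110 m = 2.642×10^7 Pa = 26.42 MPa
chalk: 2120 kg/m³ × 10 m/s² × 1790 m = 3.795×10^7 Pa = 37.95 MPa
schist: 2700 kg/m³ × 10 m/s² × 8590 m = 2.319×10^8 Pa = 231.9 MPa
Total = 13.20 + 26.42 + 37.95 + 231.9 = 309.49 MPa
Pore pressure P_p = 1000 kg/m³ × 10 m/s² × 12140 m = 1.214×10^8 Pa = 121.4 MPa
Effective stress σ' = σ_v − P_p = 309.5 − 121.4 = 188.09 MPa

188 MPa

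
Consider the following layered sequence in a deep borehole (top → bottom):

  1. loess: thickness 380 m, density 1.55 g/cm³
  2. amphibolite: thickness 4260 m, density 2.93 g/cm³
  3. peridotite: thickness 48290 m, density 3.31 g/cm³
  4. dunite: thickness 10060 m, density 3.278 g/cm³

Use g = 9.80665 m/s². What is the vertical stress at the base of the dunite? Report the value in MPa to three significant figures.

loess: 1550 kg/m³ × 9.80665 m/s² × 380 m = 5.776×10^6 Pa = 5.776 MPa
amphibolite: 2930 kg/m³ × 9.80665 m/s² × 4260 m = 1.224×10^8 Pa = 122.4 MPa
peridotite: 3310 kg/m³ × 9.80665 m/s² × 48290 m = 1.567×10^9 Pa = 1567 MPa
dunite: 3278 kg/m³ × 9.80665 m/s² × 10060 m = 3.234×10^8 Pa = 323.4 MPa
Total = 5.776 + 122.4 + 1567 + 323.4 = 2019.1 MPa

2020 MPa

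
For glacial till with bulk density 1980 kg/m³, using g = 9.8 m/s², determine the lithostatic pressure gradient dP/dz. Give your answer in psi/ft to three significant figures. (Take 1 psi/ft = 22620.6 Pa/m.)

0.858 psi/ft

dP/dz = ρg = 1980 kg/m³ × 9.8 m/s² = 19404 Pa/m
= 19404 Pa/m × (1 psi/ft / 22621 Pa/m) = 0.85780 psi/ft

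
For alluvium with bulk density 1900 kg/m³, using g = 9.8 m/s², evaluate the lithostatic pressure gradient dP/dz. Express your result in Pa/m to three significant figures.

18600 Pa/m

dP/dz = ρg = 1900 kg/m³ × 9.8 m/s² = 18620 Pa/m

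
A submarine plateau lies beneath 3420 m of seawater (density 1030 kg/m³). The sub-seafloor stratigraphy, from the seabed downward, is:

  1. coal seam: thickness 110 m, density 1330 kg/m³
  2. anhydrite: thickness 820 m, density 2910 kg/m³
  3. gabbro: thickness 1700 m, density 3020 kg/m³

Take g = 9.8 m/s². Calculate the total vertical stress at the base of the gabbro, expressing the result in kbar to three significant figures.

seawater: 1030 kg/m³ × 9.8 m/s² × 3420 m = 3.452×10^7 Pa = 0.3452 kbar
coal seam: 1330 kg/m³ × 9.8 m/s² × 110 m = 1.434×10^6 Pa = 0.01434 kbar
anhydrite: 2910 kg/m³ × 9.8 m/s² × 820 m = 2.338×10^7 Pa = 0.2338 kbar
gabbro: 3020 kg/m³ × 9.8 m/s² × 1700 m = 5.031×10^7 Pa = 0.5031 kbar
Total = 0.3452 + 0.01434 + 0.2338 + 0.5031 = 1.0965 kbar

1.10 kbar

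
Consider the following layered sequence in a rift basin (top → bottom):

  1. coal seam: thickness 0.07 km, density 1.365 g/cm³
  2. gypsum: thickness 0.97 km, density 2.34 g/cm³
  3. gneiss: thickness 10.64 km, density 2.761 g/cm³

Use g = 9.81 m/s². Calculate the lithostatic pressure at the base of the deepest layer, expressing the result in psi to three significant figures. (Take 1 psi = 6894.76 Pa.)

coal seam: 1365 kg/m³ × 9.81 m/s² × 70 m = 9.373×10^5 Pa = 136.0 psi
gypsum: 2340 kg/m³ × 9.81 m/s² × 970 m = 2.227×10^7 Pa = 3230 psi
gneiss: 2761 kg/m³ × 9.81 m/s² × 10640 m = 2.882×10^8 Pa = 41798 psi
Total = 136.0 + 3230 + 41798 = 45164 psi

45200 psi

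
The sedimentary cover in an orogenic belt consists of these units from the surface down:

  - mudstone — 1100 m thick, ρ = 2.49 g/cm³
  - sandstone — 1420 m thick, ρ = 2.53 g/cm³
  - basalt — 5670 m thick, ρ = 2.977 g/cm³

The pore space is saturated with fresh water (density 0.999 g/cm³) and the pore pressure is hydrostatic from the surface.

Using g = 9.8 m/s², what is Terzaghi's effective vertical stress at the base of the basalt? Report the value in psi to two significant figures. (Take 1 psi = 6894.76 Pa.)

21000 psi

Overburden (lithostatic) stress σ_v:
mudstone: 2490 kg/m³ × 9.8 m/s² × 1100 m = 2.684×10^7 Pa = 26.84 MPa
sandstone: 2530 kg/m³ × 9.8 m/s² × 1420 m = 3.521×10^7 Pa = 35.21 MPa
basalt: 2977 kg/m³ × 9.8 m/s² × 5670 m = 1.654×10^8 Pa = 165.4 MPa
Total = 26.84 + 35.21 + 165.4 = 227.47 MPa
Pore pressure P_p = 999 kg/m³ × 9.8 m/s² × 8190 m = 8.018×10^7 Pa = 80.18 MPa
Effective stress σ' = σ_v − P_p = 227.5 − 80.18 = 147.29 MPa = 21362 psi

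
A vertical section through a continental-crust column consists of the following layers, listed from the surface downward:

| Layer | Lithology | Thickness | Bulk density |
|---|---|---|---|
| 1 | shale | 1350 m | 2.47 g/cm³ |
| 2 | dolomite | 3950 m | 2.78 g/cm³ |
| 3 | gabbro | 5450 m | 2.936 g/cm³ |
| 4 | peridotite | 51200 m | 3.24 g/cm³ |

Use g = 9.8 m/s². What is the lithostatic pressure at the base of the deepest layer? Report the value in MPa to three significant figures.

1920 MPa

shale: 2470 kg/m³ × 9.8 m/s² × 1350 m = 3.268×10^7 Pa = 32.68 MPa
dolomite: 2780 kg/m³ × 9.8 m/s² × 3950 m = 1.076×10^8 Pa = 107.6 MPa
gabbro: 2936 kg/m³ × 9.8 m/s² × 5450 m = 1.568×10^8 Pa = 156.8 MPa
peridotite: 3240 kg/m³ × 9.8 m/s² × 51200 m = 1.626×10^9 Pa = 1626 MPa
Total = 32.68 + 107.6 + 156.8 + 1626 = 1922.8 MPa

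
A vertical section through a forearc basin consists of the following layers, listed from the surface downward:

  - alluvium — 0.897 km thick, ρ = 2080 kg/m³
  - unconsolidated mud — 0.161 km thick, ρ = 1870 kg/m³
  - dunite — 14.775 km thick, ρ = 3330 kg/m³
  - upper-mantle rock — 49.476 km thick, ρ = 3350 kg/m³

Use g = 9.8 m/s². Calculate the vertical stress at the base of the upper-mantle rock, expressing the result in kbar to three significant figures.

alluvium: 2080 kg/m³ × 9.8 m/s² × 897 m = 1.828×10^7 Pa = 0.1828 kbar
unconsolidated mud: 1870 kg/m³ × 9.8 m/s² × 161 m = 2.950×10^6 Pa = 0.02950 kbar
dunite: 3330 kg/m³ × 9.8 m/s² × 14775 m = 4.822×10^8 Pa = 4.822 kbar
upper-mantle rock: 3350 kg/m³ × 9.8 m/s² × 49476 m = 1.624×10^9 Pa = 16.24 kbar
Total = 0.1828 + 0.02950 + 4.822 + 16.24 = 21.277 kbar

21.3 kbar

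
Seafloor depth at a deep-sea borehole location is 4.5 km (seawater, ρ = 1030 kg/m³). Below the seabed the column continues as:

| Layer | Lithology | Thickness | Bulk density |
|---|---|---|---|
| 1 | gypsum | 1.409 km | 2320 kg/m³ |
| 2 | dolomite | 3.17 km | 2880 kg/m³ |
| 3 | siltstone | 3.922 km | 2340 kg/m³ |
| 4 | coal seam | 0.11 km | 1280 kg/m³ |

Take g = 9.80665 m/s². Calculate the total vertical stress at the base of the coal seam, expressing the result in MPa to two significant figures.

seawater: 1030 kg/m³ × 9.80665 m/s² × 4500 m = 4.545×10^7 Pa = 45.45 MPa
gypsum: 2320 kg/m³ × 9.80665 m/s² × 1409 m = 3.206×10^7 Pa = 32.06 MPa
dolomite: 2880 kg/m³ × 9.80665 m/s² × 3170 m = 8.953×10^7 Pa = 89.53 MPa
siltstone: 2340 kg/m³ × 9.80665 m/s² × 3922 m = 9.000×10^7 Pa = 90.00 MPa
coal seam: 1280 kg/m³ × 9.80665 m/s² × 110 m = 1.381×10^6 Pa = 1.381 MPa
Total = 45.45 + 32.06 + 89.53 + 90.00 + 1.381 = 258.42 MPa

260 MPa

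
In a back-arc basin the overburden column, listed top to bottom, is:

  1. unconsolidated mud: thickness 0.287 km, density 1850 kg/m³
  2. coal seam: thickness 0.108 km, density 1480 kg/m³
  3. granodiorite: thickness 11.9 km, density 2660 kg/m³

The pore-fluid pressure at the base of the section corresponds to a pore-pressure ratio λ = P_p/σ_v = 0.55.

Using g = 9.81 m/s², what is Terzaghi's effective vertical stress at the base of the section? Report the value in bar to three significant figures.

1430 bar

Overburden (lithostatic) stress σ_v:
unconsolidated mud: 1850 kg/m³ × 9.81 m/s² × 287 m = 5.209×10^6 Pa = 5.209 MPa
coal seam: 1480 kg/m³ × 9.81 m/s² × 108 m = 1.568×10^6 Pa = 1.568 MPa
granodiorite: 2660 kg/m³ × 9.81 m/s² × 11900 m = 3.105×10^8 Pa = 310.5 MPa
Total = 5.209 + 1.568 + 310.5 = 317.30 MPa
Pore pressure P_p = λ·σ_v = 0.55 × 317.3 MPa = 174.5 MPa
Effective stress σ' = σ_v − P_p = 317.3 − 174.5 = 142.79 MPa = 1427.9 bar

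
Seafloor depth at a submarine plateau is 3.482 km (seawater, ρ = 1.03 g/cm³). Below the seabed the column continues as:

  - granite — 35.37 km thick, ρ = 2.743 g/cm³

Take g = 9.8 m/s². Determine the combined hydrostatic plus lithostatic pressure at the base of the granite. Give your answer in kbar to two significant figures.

9.9 kbar

seawater: 1030 kg/m³ × 9.8 m/s² × 3482 m = 3.515×10^7 Pa = 0.3515 kbar
granite: 2743 kg/m³ × 9.8 m/s² × 35370 m = 9.508×10^8 Pa = 9.508 kbar
Total = 0.3515 + 9.508 = 9.8594 kbar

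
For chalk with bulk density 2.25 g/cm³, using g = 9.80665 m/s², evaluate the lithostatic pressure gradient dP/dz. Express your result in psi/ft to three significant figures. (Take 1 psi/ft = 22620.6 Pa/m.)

dP/dz = ρg = 2250 kg/m³ × 9.80665 m/s² = 22065 Pa/m
= 22065 Pa/m × (1 psi/ft / 22621 Pa/m) = 0.97544 psi/ft

0.975 psi/ft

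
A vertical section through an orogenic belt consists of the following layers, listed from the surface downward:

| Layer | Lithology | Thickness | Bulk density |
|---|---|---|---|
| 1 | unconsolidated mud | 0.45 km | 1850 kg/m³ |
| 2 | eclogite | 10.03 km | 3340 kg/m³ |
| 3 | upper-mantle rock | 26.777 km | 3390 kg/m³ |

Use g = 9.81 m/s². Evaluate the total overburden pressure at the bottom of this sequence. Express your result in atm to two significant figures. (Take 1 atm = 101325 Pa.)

unconsolidated mud: 1850 kg/m³ × 9.81 m/s² × 450 m = 8.167×10^6 Pa = 80.60 atm
eclogite: 3340 kg/m³ × 9.81 m/s² × 10030 m = 3.286×10^8 Pa = 3243 atm
upper-mantle rock: 3390 kg/m³ × 9.81 m/s² × 26777 m = 8.905×10^8 Pa = 8788 atm
Total = 80.60 + 3243 + 8788 = 12112 atm

12000 atm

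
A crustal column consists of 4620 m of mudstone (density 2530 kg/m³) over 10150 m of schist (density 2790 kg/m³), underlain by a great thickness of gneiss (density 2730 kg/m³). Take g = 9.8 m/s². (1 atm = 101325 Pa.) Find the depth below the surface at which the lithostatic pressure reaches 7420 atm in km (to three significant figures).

28.2 km

Pressure at base of upper layers: 2530×9.8×4620 + 2790×9.8×10150 = 3.921×10^8 Pa = 3869 atm
Remaining pressure to be supplied by gneiss: 7.518×10^8 − 3.921×10^8 = 3.598×10^8 Pa
Additional depth in gneiss = 3.598×10^8 Pa / (2730 kg/m³ × 9.8 m/s²) = 13447 m
Total depth = 14770 m + 13447 m = 28217 m
= 28.217 km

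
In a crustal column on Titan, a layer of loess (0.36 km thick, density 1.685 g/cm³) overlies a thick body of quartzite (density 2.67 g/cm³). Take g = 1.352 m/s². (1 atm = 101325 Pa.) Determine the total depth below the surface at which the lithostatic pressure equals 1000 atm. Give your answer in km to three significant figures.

28.2 km

Pressure at base of upper layers: 1685×1.352×360 = 8.201×10^5 Pa = 8.094 atm
Remaining pressure to be supplied by quartzite: 1.013×10^8 − 8.201×10^5 = 1.005×10^8 Pa
Additional depth in quartzite = 1.005×10^8 Pa / (2670 kg/m³ × 1.352 m/s²) = 27842 m
Total depth = 360 m + 27842 m = 28202 m
= 28.202 km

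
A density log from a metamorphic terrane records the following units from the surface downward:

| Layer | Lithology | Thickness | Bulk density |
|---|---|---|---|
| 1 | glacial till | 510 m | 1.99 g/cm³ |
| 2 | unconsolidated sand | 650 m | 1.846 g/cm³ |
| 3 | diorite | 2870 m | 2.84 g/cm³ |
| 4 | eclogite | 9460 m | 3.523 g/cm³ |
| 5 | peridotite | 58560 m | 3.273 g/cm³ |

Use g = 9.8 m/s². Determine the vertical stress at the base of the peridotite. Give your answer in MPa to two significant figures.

glacial till: 1990 kg/m³ × 9.8 m/s² × 510 m = 9.946×10^6 Pa = 9.946 MPa
unconsolidated sand: 1846 kg/m³ × 9.8 m/s² × 650 m = 1.176×10^7 Pa = 11.76 MPa
diorite: 2840 kg/m³ × 9.8 m/s² × 2870 m = 7.988×10^7 Pa = 79.88 MPa
eclogite: 3523 kg/m³ × 9.8 m/s² × 9460 m = 3.266×10^8 Pa = 326.6 MPa
peridotite: 3273 kg/m³ × 9.8 m/s² × 58560 m = 1.878×10^9 Pa = 1878 MPa
Total = 9.946 + 11.76 + 79.88 + 326.6 + 1878 = 2306.5 MPa

2300 MPa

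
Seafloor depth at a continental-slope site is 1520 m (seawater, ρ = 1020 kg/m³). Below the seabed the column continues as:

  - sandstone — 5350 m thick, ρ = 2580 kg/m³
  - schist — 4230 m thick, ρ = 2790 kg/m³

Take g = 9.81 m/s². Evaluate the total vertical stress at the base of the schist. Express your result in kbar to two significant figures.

seawater: 1020 kg/m³ × 9.81 m/s² × 1520 m = 1.521×10^7 Pa = 0.1521 kbar
sandstone: 2580 kg/m³ × 9.81 m/s² × 5350 m = 1.354×10^8 Pa = 1.354 kbar
schist: 2790 kg/m³ × 9.81 m/s² × 4230 m = 1.158×10^8 Pa = 1.158 kbar
Total = 0.1521 + 1.354 + 1.158 = 2.6639 kbar

2.7 kbar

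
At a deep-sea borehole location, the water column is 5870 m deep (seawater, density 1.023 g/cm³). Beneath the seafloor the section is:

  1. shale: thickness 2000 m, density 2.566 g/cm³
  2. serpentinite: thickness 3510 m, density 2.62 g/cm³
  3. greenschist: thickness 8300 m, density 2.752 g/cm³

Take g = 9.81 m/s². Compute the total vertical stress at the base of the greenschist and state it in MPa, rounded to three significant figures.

seawater: 1023 kg/m³ × 9.81 m/s² × 5870 m = 5.891×10^7 Pa = 58.91 MPa
shale: 2566 kg/m³ × 9.81 m/s² × 2000 m = 5.034×10^7 Pa = 50.34 MPa
serpentinite: 2620 kg/m³ × 9.81 m/s² × 3510 m = 9.021×10^7 Pa = 90.21 MPa
greenschist: 2752 kg/m³ × 9.81 m/s² × 8300 m = 2.241×10^8 Pa = 224.1 MPa
Total = 58.91 + 50.34 + 90.21 + 224.1 = 423.54 MPa

424 MPa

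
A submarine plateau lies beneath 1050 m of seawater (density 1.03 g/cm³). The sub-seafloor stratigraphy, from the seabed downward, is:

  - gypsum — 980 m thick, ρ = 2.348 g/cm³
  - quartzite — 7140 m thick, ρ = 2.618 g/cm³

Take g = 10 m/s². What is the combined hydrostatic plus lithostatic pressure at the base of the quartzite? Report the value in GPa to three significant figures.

0.221 GPa

seawater: 1030 kg/m³ × 10 m/s² × 1050 m = 1.081×10^7 Pa = 0.01081 GPa
gypsum: 2348 kg/m³ × 10 m/s² × 980 m = 2.301×10^7 Pa = 0.02301 GPa
quartzite: 2618 kg/m³ × 10 m/s² × 7140 m = 1.869×10^8 Pa = 0.1869 GPa
Total = 0.01081 + 0.02301 + 0.1869 = 0.22075 GPa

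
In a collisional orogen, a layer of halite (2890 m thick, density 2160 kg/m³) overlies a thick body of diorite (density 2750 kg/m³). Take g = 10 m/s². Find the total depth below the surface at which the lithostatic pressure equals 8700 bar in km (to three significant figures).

Pressure at base of upper layers: 2160×10×2890 = 6.242×10^7 Pa = 624.2 bar
Remaining pressure to be supplied by diorite: 8.700×10^8 − 6.242×10^7 = 8.076×10^8 Pa
Additional depth in diorite = 8.076×10^8 Pa / (2750 kg/m³ × 10 m/s²) = 29366 m
Total depth = 2890 m + 29366 m = 32256 m
= 32.256 km

32.3 km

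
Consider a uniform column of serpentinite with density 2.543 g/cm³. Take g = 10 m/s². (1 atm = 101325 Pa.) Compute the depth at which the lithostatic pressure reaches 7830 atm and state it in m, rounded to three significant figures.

31200 m

h = P/(ρg) = 7830 atm / (2543 kg/m³ × 10 m/s²) = 7.934×10^8 Pa / 25430 Pa/m = 31198 m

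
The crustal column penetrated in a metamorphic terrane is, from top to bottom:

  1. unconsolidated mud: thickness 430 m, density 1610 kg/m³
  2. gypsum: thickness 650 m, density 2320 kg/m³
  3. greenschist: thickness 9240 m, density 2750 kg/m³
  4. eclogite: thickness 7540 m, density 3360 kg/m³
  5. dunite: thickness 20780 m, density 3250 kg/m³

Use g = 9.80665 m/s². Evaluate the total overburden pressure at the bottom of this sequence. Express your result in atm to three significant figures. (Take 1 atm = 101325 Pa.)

11700 atm

unconsolidated mud: 1610 kg/m³ × 9.80665 m/s² × 430 m = 6.789×10^6 Pa = 67.00 atm
gypsum: 2320 kg/m³ × 9.80665 m/s² × 650 m = 1.479×10^7 Pa = 146.0 atm
greenschist: 2750 kg/m³ × 9.80665 m/s² × 9240 m = 2.492×10^8 Pa = 2459 atm
eclogite: 3360 kg/m³ × 9.80665 m/s² × 7540 m = 2.484×10^8 Pa = 2452 atm
dunite: 3250 kg/m³ × 9.80665 m/s² × 20780 m = 6.623×10^8 Pa = 6536 atm
Total = 67.00 + 146.0 + 2459 + 2452 + 6536 = 11661 atm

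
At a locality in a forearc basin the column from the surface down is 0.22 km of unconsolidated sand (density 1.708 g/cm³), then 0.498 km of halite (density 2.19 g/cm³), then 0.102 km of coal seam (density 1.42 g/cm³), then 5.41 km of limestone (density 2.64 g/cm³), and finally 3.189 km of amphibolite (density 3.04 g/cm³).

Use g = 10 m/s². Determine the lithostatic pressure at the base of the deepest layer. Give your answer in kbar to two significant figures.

unconsolidated sand: 1708 kg/m³ × 10 m/s² × 220 m = 3.758×10^6 Pa = 0.03758 kbar
halite: 2190 kg/m³ × 10 m/s² × 498 m = 1.091×10^7 Pa = 0.1091 kbar
coal seam: 1420 kg/m³ × 10 m/s² × 102 m = 1.448×10^6 Pa = 0.01448 kbar
limestone: 2640 kg/m³ × 10 m/s² × 5410 m = 1.428×10^8 Pa = 1.428 kbar
amphibolite: 3040 kg/m³ × 10 m/s² × 3189 m = 9.695×10^7 Pa = 0.9695 kbar
Total = 0.03758 + 0.1091 + 0.01448 + 1.428 + 0.9695 = 2.5588 kbar

2.6 kbar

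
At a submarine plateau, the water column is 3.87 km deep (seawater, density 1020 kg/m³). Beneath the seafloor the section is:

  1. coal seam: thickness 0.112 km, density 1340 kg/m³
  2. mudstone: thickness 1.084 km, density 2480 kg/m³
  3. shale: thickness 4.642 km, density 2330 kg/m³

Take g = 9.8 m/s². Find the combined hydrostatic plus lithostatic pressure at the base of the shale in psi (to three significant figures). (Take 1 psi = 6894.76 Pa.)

seawater: 1020 kg/m³ × 9.8 m/s² × 3870 m = 3.868×10^7 Pa = 5611 psi
coal seam: 1340 kg/m³ × 9.8 m/s² × 112 m = 1.471×10^6 Pa = 213.3 psi
mudstone: 2480 kg/m³ × 9.8 m/s² × 1084 m = 2.635×10^7 Pa = 3821 psi
shale: 2330 kg/m³ × 9.8 m/s² × 4642 m = 1.060×10^8 Pa = 15373 psi
Total = 5611 + 213.3 + 3821 + 15373 = 25018 psi

25000 psi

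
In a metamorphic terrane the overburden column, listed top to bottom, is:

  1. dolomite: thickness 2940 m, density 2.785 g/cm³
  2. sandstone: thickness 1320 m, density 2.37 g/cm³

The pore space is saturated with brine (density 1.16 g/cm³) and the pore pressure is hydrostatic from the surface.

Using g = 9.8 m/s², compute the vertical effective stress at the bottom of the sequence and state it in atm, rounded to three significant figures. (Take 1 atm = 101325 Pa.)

Overburden (lithostatic) stress σ_v:
dolomite: 2785 kg/m³ × 9.8 m/s² × 2940 m = 8.024×10^7 Pa = 80.24 MPa
sandstone: 2370 kg/m³ × 9.8 m/s² × 1320 m = 3.066×10^7 Pa = 30.66 MPa
Total = 80.24 + 30.66 = 110.90 MPa
Pore pressure P_p = 1160 kg/m³ × 9.8 m/s² × 4260 m = 4.843×10^7 Pa = 48.43 MPa
Effective stress σ' = σ_v − P_p = 110.9 − 48.43 = 62.472 MPa = 616.55 atm

617 atm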